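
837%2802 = 837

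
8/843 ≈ 0.00949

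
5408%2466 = 476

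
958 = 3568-2610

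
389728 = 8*48716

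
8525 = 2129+6396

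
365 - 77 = 288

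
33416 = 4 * 8354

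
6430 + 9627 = 16057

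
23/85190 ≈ 0.000270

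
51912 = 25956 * 2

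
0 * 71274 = 0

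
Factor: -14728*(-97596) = 2^5*3^2*7^1*263^1*2711^1 = 1437393888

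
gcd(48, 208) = 16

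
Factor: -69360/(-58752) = 2^(-3)*3^(-2)*5^1*17^1 = 85/72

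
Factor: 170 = 2^1 * 5^1 * 17^1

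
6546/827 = 7 + 757/827 ≈ 7.92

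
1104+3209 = 4313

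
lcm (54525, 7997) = 599775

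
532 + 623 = 1155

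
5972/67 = 89 + 9/67 ≈ 89.13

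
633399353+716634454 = 1350033807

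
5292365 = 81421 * 65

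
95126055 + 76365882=171491937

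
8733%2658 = 759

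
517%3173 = 517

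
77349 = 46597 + 30752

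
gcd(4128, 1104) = 48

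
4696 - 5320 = -624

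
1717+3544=5261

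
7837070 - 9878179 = -2041109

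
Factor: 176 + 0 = 2^4*11^1 = 176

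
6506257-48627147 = -42120890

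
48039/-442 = -108 - 303/442 ≈ -108.69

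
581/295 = 1 + 286/295 ≈ 1.97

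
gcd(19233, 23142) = 3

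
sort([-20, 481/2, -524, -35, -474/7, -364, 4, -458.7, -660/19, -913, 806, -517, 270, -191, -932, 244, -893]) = [-932, -913, -893, -524, -517, -458.7, -364, -191, -474/7, -35, -660/19, -20, 4, 481/2, 244, 270, 806]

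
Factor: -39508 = -1*2^2*7^1*17^1*83^1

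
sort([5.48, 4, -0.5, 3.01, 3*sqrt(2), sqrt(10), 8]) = [-0.5, 3.01, sqrt(10), 4, 3*sqrt(2), 5.48, 8]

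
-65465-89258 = -154723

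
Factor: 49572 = 2^2 * 3^6 * 17^1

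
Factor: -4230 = -1 * 2^1 * 3^2 * 5^1 * 47^1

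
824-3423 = -2599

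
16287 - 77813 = -61526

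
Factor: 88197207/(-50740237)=-1*3^1*7^2*17^1*29^1*1217^1*50740237^(-1)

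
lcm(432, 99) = 4752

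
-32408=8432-40840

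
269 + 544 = 813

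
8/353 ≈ 0.0227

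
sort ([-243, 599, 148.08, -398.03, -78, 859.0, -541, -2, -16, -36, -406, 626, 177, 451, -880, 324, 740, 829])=[-880, -541, -406, -398.03, -243, -78, -36, -16, -2, 148.08, 177, 324, 451, 599, 626, 740, 829, 859.0]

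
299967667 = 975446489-675478822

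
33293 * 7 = 233051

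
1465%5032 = 1465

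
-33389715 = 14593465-47983180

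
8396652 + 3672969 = 12069621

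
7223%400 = 23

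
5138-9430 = -4292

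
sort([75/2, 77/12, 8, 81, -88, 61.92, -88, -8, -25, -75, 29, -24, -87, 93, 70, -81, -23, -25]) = [-88, -88, -87, -81, -75, -25, -25, -24, -23, -8, 77/12, 8, 29, 75/2, 61.92, 70, 81, 93]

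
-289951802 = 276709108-566660910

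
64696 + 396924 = 461620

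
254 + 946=1200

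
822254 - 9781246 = -8958992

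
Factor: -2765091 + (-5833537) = -1*2^2*1187^1*1811^1 = -8598628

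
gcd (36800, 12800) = 1600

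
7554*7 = 52878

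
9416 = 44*214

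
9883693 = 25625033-15741340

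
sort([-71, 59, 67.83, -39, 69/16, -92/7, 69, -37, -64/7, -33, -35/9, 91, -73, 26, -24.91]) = [-73, -71, -39, -37, -33, -24.91, -92/7, -64/7, -35/9, 69/16, 26, 59, 67.83, 69, 91]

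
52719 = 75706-22987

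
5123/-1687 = -3 - 62/1687 ≈ -3.04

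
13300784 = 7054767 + 6246017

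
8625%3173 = 2279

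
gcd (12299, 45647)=7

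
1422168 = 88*16161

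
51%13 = 12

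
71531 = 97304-25773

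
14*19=266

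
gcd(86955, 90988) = 1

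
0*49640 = 0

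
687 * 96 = 65952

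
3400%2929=471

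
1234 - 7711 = -6477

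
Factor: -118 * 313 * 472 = -1 * 2^4 * 59^2 * 313^1 = -17432848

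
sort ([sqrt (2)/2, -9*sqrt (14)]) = [-9*sqrt (14), sqrt (2)/2]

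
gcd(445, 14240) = 445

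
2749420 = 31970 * 86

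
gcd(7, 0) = 7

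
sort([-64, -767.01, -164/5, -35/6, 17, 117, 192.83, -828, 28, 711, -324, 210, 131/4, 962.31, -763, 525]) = [-828, -767.01, -763, -324, -64, -164/5, -35/6, 17, 28, 131/4, 117, 192.83, 210, 525, 711, 962.31]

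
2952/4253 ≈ 0.694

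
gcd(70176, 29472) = 96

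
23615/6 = 3935 + 5/6 ≈ 3935.83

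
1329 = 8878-7549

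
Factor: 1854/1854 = 1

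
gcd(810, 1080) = 270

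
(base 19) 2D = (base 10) 51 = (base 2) 110011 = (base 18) 2F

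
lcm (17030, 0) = 0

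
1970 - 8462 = -6492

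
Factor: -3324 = -1*2^2*3^1*277^1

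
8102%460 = 282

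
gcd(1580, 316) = 316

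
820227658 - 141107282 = 679120376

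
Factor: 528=2^4 * 3^1 * 11^1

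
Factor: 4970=2^1 * 5^1 * 7^1 * 71^1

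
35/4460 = 7/892 ≈ 0.00785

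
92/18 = 46/9 ≈ 5.11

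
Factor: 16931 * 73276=2^2 * 7^1 * 2617^1 * 16931^1=1240635956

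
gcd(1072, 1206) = 134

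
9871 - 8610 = 1261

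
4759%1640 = 1479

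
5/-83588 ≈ -0.0000598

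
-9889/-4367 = 2+105/397 ≈ 2.26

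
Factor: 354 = 2^1 * 3^1 * 59^1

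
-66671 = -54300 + -12371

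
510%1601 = 510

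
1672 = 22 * 76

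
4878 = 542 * 9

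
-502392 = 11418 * (-44)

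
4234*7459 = 31581406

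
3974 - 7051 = -3077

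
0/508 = 0 = 0.00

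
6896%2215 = 251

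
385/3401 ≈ 0.113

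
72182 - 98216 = -26034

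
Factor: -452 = -1*2^2*113^1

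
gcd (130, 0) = 130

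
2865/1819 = 1 + 1046/1819 ≈ 1.58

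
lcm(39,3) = 39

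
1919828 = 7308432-5388604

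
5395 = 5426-31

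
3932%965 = 72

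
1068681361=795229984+273451377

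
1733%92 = 77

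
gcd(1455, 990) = 15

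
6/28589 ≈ 0.000210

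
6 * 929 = 5574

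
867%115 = 62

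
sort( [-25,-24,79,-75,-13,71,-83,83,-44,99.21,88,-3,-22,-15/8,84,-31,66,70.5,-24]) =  [-83,-75,-44,-31,-25,-24,-24,-22,-13,-3,-15/8,66,70.5,71,79,83,84,88,99.21]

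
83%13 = 5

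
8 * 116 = 928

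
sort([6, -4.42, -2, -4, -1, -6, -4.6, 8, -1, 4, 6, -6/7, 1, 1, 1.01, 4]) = [-6, -4.6, -4.42, -4, -2, -1, -1, -6/7, 1, 1, 1.01, 4, 4, 6, 6, 8]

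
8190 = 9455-1265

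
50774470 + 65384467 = 116158937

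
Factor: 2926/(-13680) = -1*2^(-3)*3^(-2)*5^(-1)*7^1*11^1 = -77/360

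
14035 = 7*2005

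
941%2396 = 941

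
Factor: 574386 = 2^1 * 3^1 * 95731^1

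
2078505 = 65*31977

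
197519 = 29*6811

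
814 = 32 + 782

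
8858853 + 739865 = 9598718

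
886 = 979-93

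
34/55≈0.618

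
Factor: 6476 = 2^2*1619^1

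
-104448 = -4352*24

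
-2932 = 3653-6585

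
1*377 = 377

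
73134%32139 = 8856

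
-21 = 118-139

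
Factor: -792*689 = -1*2^3*3^2*11^1*13^1*53^1 = -545688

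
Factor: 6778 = 2^1*3389^1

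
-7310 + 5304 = -2006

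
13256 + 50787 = 64043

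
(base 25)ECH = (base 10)9067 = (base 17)1E66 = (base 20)12D7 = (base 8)21553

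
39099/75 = 521+8/25 = 521.32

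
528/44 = 12 = 12.00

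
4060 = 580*7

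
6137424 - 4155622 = 1981802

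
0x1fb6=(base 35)6lx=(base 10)8118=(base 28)a9q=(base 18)1710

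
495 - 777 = -282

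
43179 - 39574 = 3605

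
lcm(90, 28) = 1260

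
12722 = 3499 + 9223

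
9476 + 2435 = 11911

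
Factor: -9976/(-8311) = 2^3*29^1*43^1*8311^(-1)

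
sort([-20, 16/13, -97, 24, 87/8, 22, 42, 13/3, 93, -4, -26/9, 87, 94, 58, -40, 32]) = [-97, -40, -20, -4, -26/9, 16/13, 13/3, 87/8, 22, 24, 32, 42, 58, 87, 93, 94]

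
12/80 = 3/20 = 0.15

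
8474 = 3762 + 4712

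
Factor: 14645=5^1 * 29^1 * 101^1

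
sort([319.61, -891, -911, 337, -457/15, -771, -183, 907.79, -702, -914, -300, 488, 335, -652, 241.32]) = [-914, -911, -891, -771, -702, -652, -300, -183, -457/15, 241.32, 319.61, 335, 337, 488, 907.79]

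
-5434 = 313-5747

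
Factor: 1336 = 2^3*167^1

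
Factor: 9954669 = 3^1*3318223^1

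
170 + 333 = 503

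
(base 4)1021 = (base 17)45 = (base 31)2b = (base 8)111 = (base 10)73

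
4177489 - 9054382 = -4876893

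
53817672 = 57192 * 941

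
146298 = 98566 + 47732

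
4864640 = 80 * 60808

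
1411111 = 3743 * 377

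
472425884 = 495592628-23166744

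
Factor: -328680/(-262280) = 3^2 * 11^1 * 79^(-1) = 99/79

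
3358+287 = 3645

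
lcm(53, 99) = 5247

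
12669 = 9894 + 2775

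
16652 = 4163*4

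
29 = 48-19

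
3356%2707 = 649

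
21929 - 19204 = 2725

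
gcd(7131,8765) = 1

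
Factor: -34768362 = -1 * 2^1 * 3^1 * 5794727^1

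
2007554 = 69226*29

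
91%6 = 1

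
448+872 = 1320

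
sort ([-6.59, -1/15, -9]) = [-9, -6.59, -1/15]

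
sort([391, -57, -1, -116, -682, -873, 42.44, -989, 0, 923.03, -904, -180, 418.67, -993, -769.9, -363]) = [-993, -989, -904, -873, -769.9, -682, -363, -180, -116, -57, -1, 0, 42.44, 391, 418.67, 923.03]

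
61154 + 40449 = 101603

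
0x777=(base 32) 1rn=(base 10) 1911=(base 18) 5g3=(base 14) 9a7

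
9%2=1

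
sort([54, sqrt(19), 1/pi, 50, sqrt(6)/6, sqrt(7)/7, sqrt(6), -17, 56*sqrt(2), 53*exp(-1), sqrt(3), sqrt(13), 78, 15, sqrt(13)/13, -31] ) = [-31, -17, sqrt(13)/13, 1/pi, sqrt(7)/7, sqrt(6)/6, sqrt(3), sqrt(6), sqrt(13), sqrt(19), 15, 53*exp(-1), 50, 54, 78, 56*sqrt(2)] 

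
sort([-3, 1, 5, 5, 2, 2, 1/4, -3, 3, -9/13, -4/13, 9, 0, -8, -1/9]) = [-8, -3, -3, -9/13, -4/13, -1/9, 0, 1/4, 1, 2, 2, 3, 5, 5, 9]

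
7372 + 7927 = 15299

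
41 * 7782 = 319062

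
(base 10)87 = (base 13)69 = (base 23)3i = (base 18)4f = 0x57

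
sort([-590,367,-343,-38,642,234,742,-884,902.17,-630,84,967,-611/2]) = [-884,-630,-590,-343,-611/2,-38,84,234,367,642,742,902.17,967]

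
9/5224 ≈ 0.00172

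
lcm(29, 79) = 2291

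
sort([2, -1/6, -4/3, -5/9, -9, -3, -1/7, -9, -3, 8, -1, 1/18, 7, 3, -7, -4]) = [-9, -9, -7, -4, -3, -3, -4/3, -1, -5/9, -1/6, -1/7, 1/18, 2, 3, 7, 8]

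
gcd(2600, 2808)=104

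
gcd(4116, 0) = 4116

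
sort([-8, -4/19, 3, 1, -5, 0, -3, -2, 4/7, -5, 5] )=[-8, -5, -5, -3, -2, -4/19, 0, 4/7, 1, 3, 5] 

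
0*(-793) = 0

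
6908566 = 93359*74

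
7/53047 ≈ 0.000132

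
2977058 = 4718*631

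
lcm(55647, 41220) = 1112940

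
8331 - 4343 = 3988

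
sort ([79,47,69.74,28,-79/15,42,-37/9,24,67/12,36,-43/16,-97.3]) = [-97.3,-79/15,-37/9,-43/16,67/12,24,28,36,42,47,69.74,79]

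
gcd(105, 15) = 15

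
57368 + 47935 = 105303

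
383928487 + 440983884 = 824912371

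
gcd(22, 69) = 1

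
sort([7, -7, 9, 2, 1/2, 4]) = [-7, 1/2, 2, 4, 7, 9]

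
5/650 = 1/130 ≈ 0.00769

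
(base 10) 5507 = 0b1010110000011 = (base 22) b87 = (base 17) 120g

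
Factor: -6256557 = -1*3^2*313^1*2221^1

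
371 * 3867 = 1434657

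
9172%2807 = 751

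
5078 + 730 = 5808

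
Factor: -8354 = -1*2^1*4177^1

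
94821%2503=2210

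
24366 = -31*(-786) 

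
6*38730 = 232380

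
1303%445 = 413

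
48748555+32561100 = 81309655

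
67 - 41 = 26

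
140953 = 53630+87323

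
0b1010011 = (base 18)4b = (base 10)83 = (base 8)123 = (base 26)35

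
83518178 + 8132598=91650776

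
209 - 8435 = -8226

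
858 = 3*286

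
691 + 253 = 944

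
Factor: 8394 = 2^1 * 3^1 * 1399^1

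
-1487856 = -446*3336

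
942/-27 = -34-8/9 ≈ -34.89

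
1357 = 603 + 754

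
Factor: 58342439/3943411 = 71^(-1)*55541^(-1)*58342439^1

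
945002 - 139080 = 805922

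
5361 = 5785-424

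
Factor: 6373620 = 2^2 * 3^3 * 5^1 * 11^1 * 29^1 * 37^1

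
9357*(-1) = -9357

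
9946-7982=1964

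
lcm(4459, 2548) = 17836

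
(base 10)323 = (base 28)bf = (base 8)503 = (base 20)g3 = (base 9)388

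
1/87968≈0.0000114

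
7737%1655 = 1117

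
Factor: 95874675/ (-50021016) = -1*2^ (-3)*5^2*13^1*107^1*919^1*2084209^ (-1) = -31958225/16673672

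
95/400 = 19/80 ≈ 0.238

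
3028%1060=908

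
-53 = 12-65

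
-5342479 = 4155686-9498165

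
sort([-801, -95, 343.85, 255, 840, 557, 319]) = [-801, -95, 255, 319, 343.85, 557, 840]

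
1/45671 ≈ 0.0000219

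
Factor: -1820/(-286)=2^1 * 5^1 * 7^1 * 11^(-1)=70/11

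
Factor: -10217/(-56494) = 2^(-1) * 17^1 * 47^(-1) = 17/94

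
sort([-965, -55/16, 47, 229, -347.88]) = [-965, -347.88, -55/16, 47, 229]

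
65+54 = 119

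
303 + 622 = 925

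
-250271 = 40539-290810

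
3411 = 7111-3700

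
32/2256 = 2/141 ≈ 0.0142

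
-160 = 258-418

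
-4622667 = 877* (-5271)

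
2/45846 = 1/22923 ≈ 0.0000436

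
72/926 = 36/463 ≈ 0.0778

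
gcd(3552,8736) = 96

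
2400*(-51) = -122400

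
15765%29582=15765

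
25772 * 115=2963780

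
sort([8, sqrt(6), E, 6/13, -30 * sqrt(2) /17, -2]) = [-30 * sqrt(2) /17, -2, 6/13, sqrt(6), E, 8]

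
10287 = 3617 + 6670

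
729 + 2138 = 2867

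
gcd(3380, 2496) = 52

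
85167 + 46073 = 131240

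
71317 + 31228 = 102545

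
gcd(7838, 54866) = 7838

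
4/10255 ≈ 0.000390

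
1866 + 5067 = 6933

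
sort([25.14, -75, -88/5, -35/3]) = [-75, -88/5, -35/3, 25.14]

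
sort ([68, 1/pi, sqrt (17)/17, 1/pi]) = [sqrt (17)/17, 1/pi, 1/pi, 68]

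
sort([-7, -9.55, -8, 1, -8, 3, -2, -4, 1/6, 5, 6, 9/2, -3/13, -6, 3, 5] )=[-9.55, -8, -8, -7, -6, -4, -2, -3/13, 1/6, 1, 3, 3, 9/2, 5, 5, 6] 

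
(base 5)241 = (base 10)71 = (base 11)65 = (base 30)2b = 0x47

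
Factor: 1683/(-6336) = -1*2^(-6)*17^1 = -17/64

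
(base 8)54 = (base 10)44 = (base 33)1b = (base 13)35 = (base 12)38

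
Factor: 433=433^1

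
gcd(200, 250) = 50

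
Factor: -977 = -1*977^1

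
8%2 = 0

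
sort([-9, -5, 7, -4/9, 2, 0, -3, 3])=[-9, -5, -3, -4/9, 0, 2, 3, 7]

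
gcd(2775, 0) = 2775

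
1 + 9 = 10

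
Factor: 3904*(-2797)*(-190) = 2^7*5^1*19^1*61^1*2797^1 = 2074702720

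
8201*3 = 24603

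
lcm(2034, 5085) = 10170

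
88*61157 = 5381816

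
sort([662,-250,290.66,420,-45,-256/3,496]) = [-250,-256/3,-45,290.66,420,496,662]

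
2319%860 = 599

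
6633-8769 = -2136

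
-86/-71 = 1 + 15/71 ≈ 1.21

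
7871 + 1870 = 9741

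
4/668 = 1/167 ≈ 0.00599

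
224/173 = 1 + 51/173≈1.29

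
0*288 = 0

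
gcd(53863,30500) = 61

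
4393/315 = 13 + 298/315≈13.95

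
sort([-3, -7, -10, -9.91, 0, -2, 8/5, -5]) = [-10, -9.91, -7, -5, -3, -2, 0, 8/5]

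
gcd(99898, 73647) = 1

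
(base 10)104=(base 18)5e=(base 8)150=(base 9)125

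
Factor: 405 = 3^4*5^1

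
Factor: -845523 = -1 * 3^2 * 7^1 * 13421^1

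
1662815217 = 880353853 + 782461364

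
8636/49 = 176 + 12/49 ≈ 176.24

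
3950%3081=869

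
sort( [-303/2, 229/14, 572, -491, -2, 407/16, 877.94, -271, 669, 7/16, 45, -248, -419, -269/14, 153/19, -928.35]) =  [-928.35, -491, -419, -271, -248, -303/2, -269/14, -2, 7/16, 153/19, 229/14, 407/16, 45, 572, 669, 877.94]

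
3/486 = 1/162 ≈ 0.00617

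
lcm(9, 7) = 63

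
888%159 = 93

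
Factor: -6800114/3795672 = -1*2^(-2)*3^(-1)*89^(-1)*113^1*1777^(-1)*30089^1 = -3400057/1897836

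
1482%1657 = 1482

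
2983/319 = 9+112/319 ≈ 9.35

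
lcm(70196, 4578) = 210588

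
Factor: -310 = -1 * 2^1 * 5^1 * 31^1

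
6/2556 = 1/426 ≈ 0.00235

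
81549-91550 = -10001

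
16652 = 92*181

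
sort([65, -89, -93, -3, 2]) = [-93, -89, -3, 2, 65]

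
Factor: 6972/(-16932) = -1*7^1*17^(-1) = -7/17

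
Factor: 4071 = 3^1*23^1*59^1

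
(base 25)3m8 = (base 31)2gf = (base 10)2433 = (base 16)981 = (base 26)3ff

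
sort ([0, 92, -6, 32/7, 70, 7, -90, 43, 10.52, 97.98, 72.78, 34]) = [-90, -6, 0, 32/7, 7, 10.52, 34, 43, 70, 72.78, 92, 97.98]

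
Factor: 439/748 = 2^(-2) * 11^(-1) * 17^(-1) * 439^1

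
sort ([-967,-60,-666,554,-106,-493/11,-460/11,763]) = [-967,-666,-106,-60,-493/11,-460/11,554,763]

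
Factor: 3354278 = 2^1*499^1*3361^1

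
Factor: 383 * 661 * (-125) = -1 * 5^3 * 383^1 * 661^1 = -31645375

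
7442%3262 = 918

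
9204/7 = 1314 + 6/7≈1314.86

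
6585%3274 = 37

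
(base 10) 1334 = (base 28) 1ji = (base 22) 2ge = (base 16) 536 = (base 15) 5de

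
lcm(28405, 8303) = 539695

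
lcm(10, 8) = 40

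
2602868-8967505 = -6364637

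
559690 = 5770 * 97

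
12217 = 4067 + 8150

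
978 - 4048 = -3070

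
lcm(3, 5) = 15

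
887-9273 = -8386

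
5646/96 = 941/16 ≈ 58.81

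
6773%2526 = 1721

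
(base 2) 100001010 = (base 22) c2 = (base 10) 266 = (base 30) 8q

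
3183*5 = 15915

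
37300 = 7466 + 29834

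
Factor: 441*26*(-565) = -1*2^1*3^2*5^1*7^2*13^1*113^1 = -6478290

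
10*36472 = 364720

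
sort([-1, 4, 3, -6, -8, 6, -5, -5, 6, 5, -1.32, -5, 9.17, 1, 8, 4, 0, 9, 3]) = [-8, -6, -5, -5, -5, -1.32, -1, 0, 1, 3, 3, 4, 4, 5, 6, 6, 8, 9, 9.17]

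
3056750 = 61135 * 50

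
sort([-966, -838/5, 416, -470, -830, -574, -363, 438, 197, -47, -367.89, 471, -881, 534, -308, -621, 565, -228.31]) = [-966, -881, -830, -621, -574, -470, -367.89, -363, -308, -228.31, -838/5, -47, 197, 416, 438, 471, 534, 565]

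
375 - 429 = -54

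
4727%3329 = 1398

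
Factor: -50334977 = -1 * 7^1 * 11^1 * 17^1 * 38453^1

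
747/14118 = 249/4706 ≈ 0.0529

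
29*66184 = 1919336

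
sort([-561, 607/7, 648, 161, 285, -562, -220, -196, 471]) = [-562, -561, -220, -196, 607/7, 161, 285, 471, 648]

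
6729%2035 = 624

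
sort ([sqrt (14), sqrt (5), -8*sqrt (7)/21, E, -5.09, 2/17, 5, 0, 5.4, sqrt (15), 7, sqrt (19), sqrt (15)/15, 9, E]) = [-5.09, -8*sqrt (7)/21, 0, 2/17, sqrt (15)/15, sqrt (5), E, E, sqrt (14), sqrt (15), sqrt (19), 5, 5.4, 7, 9]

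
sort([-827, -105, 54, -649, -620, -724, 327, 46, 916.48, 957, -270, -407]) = [-827, -724, -649, -620, -407, -270, -105, 46, 54, 327, 916.48, 957]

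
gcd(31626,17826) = 6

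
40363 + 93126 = 133489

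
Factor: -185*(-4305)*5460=2^2*3^2*5^3*7^2*13^1*37^1*41^1=4348480500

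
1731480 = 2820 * 614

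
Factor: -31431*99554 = -1*2^1*3^1*7^1*13^1*547^1*10477^1 = -3129081774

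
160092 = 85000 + 75092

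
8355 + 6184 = 14539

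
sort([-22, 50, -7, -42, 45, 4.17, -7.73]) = [-42, -22, -7.73, -7, 4.17, 45, 50]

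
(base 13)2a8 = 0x1dc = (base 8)734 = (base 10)476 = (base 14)260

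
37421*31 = 1160051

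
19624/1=19624=19624.00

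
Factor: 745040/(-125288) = -1 * 2^1 * 5^1 * 67^1 * 139^1 * 15661^(-1) = -93130/15661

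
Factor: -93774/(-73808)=2^(-3) * 3^1 * 7^(-1) * 659^(-1) * 15629^1=46887/36904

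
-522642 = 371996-894638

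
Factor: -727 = -1*727^1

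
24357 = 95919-71562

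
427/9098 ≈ 0.0469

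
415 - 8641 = -8226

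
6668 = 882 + 5786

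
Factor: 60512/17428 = 2^3 * 31^1 * 61^1 * 4357^(-1) = 15128/4357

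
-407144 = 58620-465764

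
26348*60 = 1580880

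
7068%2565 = 1938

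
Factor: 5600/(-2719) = -1 * 2^5 * 5^2 * 7^1 * 2719^(-1)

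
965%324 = 317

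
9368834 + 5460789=14829623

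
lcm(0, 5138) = 0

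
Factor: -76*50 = -1*2^3*5^2*19^1 = -3800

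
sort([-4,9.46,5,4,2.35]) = [-4,2.35,4,5,9.46]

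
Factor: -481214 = -1*2^1*240607^1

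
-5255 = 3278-8533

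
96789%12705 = 7854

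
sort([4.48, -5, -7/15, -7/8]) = [-5, -7/8, -7/15, 4.48]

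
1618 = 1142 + 476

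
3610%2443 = 1167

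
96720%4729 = 2140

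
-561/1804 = -51/164 ≈ -0.311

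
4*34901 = 139604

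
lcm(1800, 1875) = 45000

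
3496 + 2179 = 5675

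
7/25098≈0.000279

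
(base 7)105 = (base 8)66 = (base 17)33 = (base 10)54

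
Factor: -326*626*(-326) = 2^3*163^2*313^1 = 66528776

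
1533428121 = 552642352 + 980785769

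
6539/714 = 9 + 113/714≈9.16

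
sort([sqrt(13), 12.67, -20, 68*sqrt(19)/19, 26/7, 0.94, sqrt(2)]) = [-20, 0.94, sqrt(2), sqrt(13), 26/7, 12.67, 68*sqrt(19)/19]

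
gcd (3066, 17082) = 438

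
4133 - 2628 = 1505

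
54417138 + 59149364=113566502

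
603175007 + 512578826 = 1115753833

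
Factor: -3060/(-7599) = 2^2*3^1*5^1*149^(-1) = 60/149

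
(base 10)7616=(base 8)16700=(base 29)91i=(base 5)220431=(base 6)55132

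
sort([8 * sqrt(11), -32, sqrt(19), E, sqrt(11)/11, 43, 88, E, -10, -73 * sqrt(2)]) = [-73 * sqrt(2), -32, -10, sqrt(11)/11, E, E, sqrt(19), 8 * sqrt(11), 43, 88]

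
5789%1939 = 1911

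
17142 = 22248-5106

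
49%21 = 7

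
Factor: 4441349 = 11^1*61^1*6619^1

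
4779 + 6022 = 10801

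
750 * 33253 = 24939750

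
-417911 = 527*(-793)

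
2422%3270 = 2422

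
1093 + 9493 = 10586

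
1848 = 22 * 84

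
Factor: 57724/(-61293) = -1*2^2*3^(-1)*14431^1*20431^(-1) 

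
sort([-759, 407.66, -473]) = [-759, -473, 407.66]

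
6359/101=62+97/101 ≈ 62.96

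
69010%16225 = 4110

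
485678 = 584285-98607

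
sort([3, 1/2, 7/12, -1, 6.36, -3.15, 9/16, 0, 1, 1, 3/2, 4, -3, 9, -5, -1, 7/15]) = [-5, -3.15, -3, -1, -1, 0, 7/15, 1/2, 9/16, 7/12, 1, 1, 3/2, 3, 4, 6.36, 9]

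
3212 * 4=12848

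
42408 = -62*(-684)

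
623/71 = 8 + 55/71 ≈ 8.77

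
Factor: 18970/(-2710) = -1 * 7^1 = -7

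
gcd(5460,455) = 455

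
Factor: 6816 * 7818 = 2^6 * 3^2 * 71^1 * 1303^1 = 53287488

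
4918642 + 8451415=13370057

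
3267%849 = 720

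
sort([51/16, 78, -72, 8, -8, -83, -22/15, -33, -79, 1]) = [-83, -79, -72, -33, -8, -22/15, 1, 51/16, 8, 78]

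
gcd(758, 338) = 2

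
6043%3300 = 2743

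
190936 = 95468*2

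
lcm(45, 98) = 4410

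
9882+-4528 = 5354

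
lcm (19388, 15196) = 562252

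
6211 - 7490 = -1279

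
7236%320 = 196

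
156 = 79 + 77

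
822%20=2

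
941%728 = 213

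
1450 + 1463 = 2913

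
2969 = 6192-3223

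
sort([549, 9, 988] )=[9, 549, 988] 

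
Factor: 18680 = 2^3 * 5^1 * 467^1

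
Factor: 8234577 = 3^2*13^1*70381^1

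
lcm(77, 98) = 1078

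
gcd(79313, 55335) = 1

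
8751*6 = 52506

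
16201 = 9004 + 7197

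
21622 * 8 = 172976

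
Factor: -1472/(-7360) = 5^(-1) = 1/5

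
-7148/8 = -893-1/2 = -893.50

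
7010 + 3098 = 10108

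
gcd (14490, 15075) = 45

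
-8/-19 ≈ 0.421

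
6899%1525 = 799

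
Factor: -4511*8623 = -1*13^1*347^1*8623^1 = -38898353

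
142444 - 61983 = 80461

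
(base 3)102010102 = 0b1111110101111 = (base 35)6lq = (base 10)8111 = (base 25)cob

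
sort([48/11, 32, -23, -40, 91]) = [-40, -23, 48/11, 32, 91]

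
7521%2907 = 1707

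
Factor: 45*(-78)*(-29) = 2^1*3^3*5^1*13^1*29^1 = 101790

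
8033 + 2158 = 10191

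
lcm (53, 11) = 583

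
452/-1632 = -113/408 ≈ -0.277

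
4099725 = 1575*2603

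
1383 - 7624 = -6241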